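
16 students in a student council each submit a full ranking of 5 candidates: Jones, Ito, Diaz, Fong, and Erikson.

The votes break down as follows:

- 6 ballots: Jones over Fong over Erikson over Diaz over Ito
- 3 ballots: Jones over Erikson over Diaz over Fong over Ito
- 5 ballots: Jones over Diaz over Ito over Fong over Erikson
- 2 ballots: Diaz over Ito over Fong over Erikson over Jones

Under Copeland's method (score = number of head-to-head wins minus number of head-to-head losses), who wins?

Pairwise results:
  Jones vs Ito: Jones wins 14–2.
  Jones vs Diaz: Jones wins 14–2.
  Jones vs Fong: Jones wins 14–2.
  Jones vs Erikson: Jones wins 14–2.
  Ito vs Diaz: Diaz wins 16–0.
  Ito vs Fong: Fong wins 9–7.
  Ito vs Erikson: Erikson wins 9–7.
  Diaz vs Fong: Diaz wins 10–6.
  Diaz vs Erikson: Erikson wins 9–7.
  Fong vs Erikson: Fong wins 13–3.
Copeland scores (wins − losses):
  Jones: 4 − 0 = 4
  Ito: 0 − 4 = -4
  Diaz: 2 − 2 = 0
  Fong: 2 − 2 = 0
  Erikson: 2 − 2 = 0
Jones has the best Copeland score.

Jones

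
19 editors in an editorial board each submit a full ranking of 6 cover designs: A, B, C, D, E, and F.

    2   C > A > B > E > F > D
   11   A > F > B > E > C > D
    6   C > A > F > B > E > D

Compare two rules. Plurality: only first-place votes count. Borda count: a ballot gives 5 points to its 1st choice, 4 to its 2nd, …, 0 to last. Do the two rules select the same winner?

Plurality first-place counts: A 11, B 0, C 8, D 0, E 0, F 0 → A.
Borda totals: A 87, B 51, C 51, D 0, E 32, F 64 → A.
The two rules agree on A.

Yes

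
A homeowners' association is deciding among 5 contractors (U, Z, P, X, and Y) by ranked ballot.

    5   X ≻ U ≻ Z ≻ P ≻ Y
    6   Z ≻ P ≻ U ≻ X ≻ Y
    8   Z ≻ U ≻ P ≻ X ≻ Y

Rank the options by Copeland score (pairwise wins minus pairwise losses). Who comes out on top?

Z

Pairwise results:
  U vs Z: Z wins 14–5.
  U vs P: U wins 13–6.
  U vs X: U wins 14–5.
  U vs Y: U wins 19–0.
  Z vs P: Z wins 19–0.
  Z vs X: Z wins 14–5.
  Z vs Y: Z wins 19–0.
  P vs X: P wins 14–5.
  P vs Y: P wins 19–0.
  X vs Y: X wins 19–0.
Copeland scores (wins − losses):
  U: 3 − 1 = 2
  Z: 4 − 0 = 4
  P: 2 − 2 = 0
  X: 1 − 3 = -2
  Y: 0 − 4 = -4
Z has the best Copeland score.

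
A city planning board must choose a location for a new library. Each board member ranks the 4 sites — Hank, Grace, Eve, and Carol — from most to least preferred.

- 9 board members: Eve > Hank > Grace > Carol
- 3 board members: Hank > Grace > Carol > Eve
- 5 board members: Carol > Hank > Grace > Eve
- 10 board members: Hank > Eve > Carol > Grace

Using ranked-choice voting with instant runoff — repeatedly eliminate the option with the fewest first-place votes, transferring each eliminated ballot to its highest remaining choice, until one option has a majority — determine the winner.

Round 1: Hank 13, Eve 9, Carol 5, Grace 0. Grace has the fewest and is eliminated.
Round 2: Hank 13, Eve 9, Carol 5. Carol has the fewest and is eliminated.
Round 3: Hank 18, Eve 9. Hank has a majority.

Hank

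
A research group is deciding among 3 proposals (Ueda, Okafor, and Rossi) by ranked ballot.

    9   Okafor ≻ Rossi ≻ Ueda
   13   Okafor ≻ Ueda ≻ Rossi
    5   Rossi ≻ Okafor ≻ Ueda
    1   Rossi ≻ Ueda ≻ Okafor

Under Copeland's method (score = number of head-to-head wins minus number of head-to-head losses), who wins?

Pairwise results:
  Ueda vs Okafor: Okafor wins 27–1.
  Ueda vs Rossi: Rossi wins 15–13.
  Okafor vs Rossi: Okafor wins 22–6.
Copeland scores (wins − losses):
  Ueda: 0 − 2 = -2
  Okafor: 2 − 0 = 2
  Rossi: 1 − 1 = 0
Okafor has the best Copeland score.

Okafor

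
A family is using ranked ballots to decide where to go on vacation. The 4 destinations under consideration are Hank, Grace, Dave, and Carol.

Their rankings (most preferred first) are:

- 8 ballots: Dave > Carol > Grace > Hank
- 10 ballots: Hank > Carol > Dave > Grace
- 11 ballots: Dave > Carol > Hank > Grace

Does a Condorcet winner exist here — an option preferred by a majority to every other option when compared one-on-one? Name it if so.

Head-to-head results (29 voters total):
Hank vs Grace: Hank wins 21–8.
Hank vs Dave: Dave wins 19–10.
Hank vs Carol: Carol wins 19–10.
Grace vs Dave: Dave wins 29–0.
Grace vs Carol: Carol wins 29–0.
Dave vs Carol: Dave wins 19–10.
Dave beats each rival — Hank (19–10), Grace (29–0), Carol (19–10) — so Dave is the Condorcet winner.

Dave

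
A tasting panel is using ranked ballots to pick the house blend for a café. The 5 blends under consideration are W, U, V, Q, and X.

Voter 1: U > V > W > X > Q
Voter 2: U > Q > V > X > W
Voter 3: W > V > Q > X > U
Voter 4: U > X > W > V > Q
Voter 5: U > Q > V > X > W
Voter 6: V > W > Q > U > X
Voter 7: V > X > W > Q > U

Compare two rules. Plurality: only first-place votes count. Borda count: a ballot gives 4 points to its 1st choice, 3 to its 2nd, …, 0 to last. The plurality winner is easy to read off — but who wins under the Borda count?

V

Plurality first-place counts: W 1, U 4, V 2, Q 0, X 0 → U.
Borda totals: W 13, U 17, V 19, Q 11, X 10 → V.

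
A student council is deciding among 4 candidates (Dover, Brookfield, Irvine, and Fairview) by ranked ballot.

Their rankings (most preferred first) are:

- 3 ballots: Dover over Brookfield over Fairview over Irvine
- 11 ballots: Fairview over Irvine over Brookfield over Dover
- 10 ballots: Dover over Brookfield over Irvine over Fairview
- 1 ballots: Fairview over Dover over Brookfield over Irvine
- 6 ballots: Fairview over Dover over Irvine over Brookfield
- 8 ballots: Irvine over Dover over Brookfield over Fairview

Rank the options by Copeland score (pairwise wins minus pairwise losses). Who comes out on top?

Pairwise results:
  Dover vs Brookfield: Dover wins 28–11.
  Dover vs Irvine: Dover wins 20–19.
  Dover vs Fairview: Dover wins 21–18.
  Brookfield vs Irvine: Irvine wins 25–14.
  Brookfield vs Fairview: Brookfield wins 21–18.
  Irvine vs Fairview: Fairview wins 21–18.
Copeland scores (wins − losses):
  Dover: 3 − 0 = 3
  Brookfield: 1 − 2 = -1
  Irvine: 1 − 2 = -1
  Fairview: 1 − 2 = -1
Dover has the best Copeland score.

Dover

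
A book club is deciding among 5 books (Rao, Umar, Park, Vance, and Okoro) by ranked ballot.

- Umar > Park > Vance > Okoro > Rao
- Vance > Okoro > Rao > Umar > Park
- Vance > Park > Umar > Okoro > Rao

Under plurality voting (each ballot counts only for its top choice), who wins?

Vance

First-place vote totals:
  Rao: 0
  Umar: 1
  Park: 0
  Vance: 2
  Okoro: 0
Vance has the most first-place votes.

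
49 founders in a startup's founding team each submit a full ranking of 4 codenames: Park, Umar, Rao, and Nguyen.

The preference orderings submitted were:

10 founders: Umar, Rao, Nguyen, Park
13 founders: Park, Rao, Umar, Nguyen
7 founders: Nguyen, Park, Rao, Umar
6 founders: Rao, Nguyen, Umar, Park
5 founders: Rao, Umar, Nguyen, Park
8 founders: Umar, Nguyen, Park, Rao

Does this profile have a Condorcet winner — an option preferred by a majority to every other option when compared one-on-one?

Head-to-head results (49 voters total):
Park vs Umar: Umar wins 29–20.
Park vs Rao: Park wins 28–21.
Park vs Nguyen: Nguyen wins 36–13.
Umar vs Rao: Rao wins 31–18.
Umar vs Nguyen: Umar wins 36–13.
Rao vs Nguyen: Rao wins 34–15.
No candidate beats all others: Park beats Rao beats Umar beats Park, a majority cycle.

No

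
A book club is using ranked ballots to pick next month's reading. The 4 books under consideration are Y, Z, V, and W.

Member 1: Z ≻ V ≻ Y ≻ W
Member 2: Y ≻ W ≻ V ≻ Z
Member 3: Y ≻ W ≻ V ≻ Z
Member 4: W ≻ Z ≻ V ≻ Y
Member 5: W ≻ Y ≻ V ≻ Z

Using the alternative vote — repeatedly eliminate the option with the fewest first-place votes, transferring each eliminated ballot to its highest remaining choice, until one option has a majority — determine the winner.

Y

Round 1: Y 2, W 2, Z 1, V 0. V has the fewest and is eliminated.
Round 2: Y 2, W 2, Z 1. Z has the fewest and is eliminated.
Round 3: Y 3, W 2. Y has a majority.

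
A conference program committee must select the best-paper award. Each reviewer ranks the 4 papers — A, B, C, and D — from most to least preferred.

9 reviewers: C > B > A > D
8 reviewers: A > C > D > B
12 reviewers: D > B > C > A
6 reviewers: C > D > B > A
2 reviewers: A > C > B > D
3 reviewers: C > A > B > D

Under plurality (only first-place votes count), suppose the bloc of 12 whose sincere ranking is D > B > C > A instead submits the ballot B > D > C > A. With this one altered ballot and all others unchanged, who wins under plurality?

First-place totals with the altered ballot: A 10, B 12, C 18, D 0.
The winner is unchanged: still C.

C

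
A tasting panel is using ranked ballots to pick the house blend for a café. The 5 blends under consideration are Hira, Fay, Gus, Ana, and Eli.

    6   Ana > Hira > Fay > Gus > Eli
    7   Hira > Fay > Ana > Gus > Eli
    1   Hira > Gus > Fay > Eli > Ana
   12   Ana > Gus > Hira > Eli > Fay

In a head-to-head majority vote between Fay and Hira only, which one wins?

Hira

Ballots ranking Fay above Hira: 0.
Ballots ranking Hira above Fay: 6+7+1+12 = 26.
Hira wins the head-to-head, 26–0.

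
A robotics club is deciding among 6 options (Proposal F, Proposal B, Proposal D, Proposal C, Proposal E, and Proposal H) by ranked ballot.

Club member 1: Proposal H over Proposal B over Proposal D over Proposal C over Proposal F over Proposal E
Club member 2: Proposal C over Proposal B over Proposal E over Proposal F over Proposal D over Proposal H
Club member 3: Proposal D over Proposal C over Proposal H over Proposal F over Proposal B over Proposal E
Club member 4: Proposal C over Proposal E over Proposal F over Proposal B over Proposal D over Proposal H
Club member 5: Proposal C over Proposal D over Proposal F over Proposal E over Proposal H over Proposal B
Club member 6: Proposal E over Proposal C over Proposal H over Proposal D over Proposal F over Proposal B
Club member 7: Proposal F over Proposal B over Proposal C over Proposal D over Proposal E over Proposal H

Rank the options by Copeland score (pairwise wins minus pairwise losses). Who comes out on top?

Proposal C

Pairwise results:
  Proposal F vs Proposal B: Proposal F wins 5–2.
  Proposal F vs Proposal D: Proposal D wins 4–3.
  Proposal F vs Proposal C: Proposal C wins 6–1.
  Proposal F vs Proposal E: Proposal F wins 4–3.
  Proposal F vs Proposal H: Proposal F wins 4–3.
  Proposal B vs Proposal D: Proposal B wins 4–3.
  Proposal B vs Proposal C: Proposal C wins 5–2.
  Proposal B vs Proposal E: Proposal B wins 4–3.
  Proposal B vs Proposal H: Proposal H wins 4–3.
  Proposal D vs Proposal C: Proposal C wins 5–2.
  Proposal D vs Proposal E: Proposal D wins 4–3.
  Proposal D vs Proposal H: Proposal D wins 5–2.
  Proposal C vs Proposal E: Proposal C wins 6–1.
  Proposal C vs Proposal H: Proposal C wins 6–1.
  Proposal E vs Proposal H: Proposal E wins 5–2.
Copeland scores (wins − losses):
  Proposal F: 3 − 2 = 1
  Proposal B: 2 − 3 = -1
  Proposal D: 3 − 2 = 1
  Proposal C: 5 − 0 = 5
  Proposal E: 1 − 4 = -3
  Proposal H: 1 − 4 = -3
Proposal C has the best Copeland score.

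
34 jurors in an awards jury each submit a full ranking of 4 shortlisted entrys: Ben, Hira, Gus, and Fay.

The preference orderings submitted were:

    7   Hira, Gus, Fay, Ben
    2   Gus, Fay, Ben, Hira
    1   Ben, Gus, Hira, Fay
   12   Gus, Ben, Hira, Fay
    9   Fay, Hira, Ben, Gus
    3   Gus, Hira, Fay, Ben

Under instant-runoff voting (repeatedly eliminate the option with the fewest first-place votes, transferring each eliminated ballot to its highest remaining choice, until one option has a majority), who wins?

Round 1: Gus 17, Fay 9, Hira 7, Ben 1. Ben has the fewest and is eliminated.
Round 2: Gus 18, Fay 9, Hira 7. Gus has a majority.

Gus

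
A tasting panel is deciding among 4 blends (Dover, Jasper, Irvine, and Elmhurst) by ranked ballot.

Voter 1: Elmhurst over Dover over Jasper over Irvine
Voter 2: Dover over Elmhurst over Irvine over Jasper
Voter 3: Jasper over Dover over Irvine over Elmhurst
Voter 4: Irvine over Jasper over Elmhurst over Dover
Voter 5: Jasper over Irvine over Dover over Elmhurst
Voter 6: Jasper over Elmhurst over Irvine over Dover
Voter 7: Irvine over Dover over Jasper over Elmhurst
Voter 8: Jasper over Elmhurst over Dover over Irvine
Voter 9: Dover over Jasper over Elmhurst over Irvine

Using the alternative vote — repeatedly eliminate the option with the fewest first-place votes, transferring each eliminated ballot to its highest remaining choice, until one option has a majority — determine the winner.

Round 1: Jasper 4, Dover 2, Irvine 2, Elmhurst 1. Elmhurst has the fewest and is eliminated.
Round 2: Jasper 4, Dover 3, Irvine 2. Irvine has the fewest and is eliminated.
Round 3: Jasper 5, Dover 4. Jasper has a majority.

Jasper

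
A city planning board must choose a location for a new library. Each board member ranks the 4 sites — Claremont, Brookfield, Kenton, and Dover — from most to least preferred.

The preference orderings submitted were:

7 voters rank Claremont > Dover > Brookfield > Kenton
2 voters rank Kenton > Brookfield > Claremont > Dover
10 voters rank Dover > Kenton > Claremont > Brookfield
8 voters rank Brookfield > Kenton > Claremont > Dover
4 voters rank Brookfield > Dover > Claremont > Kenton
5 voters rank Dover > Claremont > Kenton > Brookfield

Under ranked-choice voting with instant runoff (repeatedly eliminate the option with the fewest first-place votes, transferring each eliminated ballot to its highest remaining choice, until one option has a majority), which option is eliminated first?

Kenton

Round 1: Dover 15, Brookfield 12, Claremont 7, Kenton 2. Kenton has the fewest and is eliminated.
Round 2: Dover 15, Brookfield 14, Claremont 7. Claremont has the fewest and is eliminated.
Round 3: Dover 22, Brookfield 14. Dover has a majority.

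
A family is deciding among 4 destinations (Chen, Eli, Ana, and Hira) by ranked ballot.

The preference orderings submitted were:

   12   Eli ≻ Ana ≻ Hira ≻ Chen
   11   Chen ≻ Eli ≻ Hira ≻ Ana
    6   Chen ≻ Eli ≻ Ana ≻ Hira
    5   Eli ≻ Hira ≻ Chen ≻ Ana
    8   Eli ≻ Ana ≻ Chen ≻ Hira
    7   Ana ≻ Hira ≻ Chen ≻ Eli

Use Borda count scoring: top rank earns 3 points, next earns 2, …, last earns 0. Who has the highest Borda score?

Borda scores:
  Chen: 12·0 + 11·3 + 6·3 + 5·1 + 8·1 + 7·1 = 71
  Eli: 12·3 + 11·2 + 6·2 + 5·3 + 8·3 + 7·0 = 109
  Ana: 12·2 + 11·0 + 6·1 + 5·0 + 8·2 + 7·3 = 67
  Hira: 12·1 + 11·1 + 6·0 + 5·2 + 8·0 + 7·2 = 47
Eli has the highest total.

Eli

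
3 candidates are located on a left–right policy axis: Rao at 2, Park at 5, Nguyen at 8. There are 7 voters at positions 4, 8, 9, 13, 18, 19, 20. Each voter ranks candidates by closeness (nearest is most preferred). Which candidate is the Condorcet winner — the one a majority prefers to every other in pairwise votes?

With single-peaked preferences on a line, the Condorcet winner is the candidate closest to the median voter.
The median voter (position 13) is closest to Nguyen at 8.
Check: Nguyen vs Rao — voters closer to Nguyen: 6 of 7.

Nguyen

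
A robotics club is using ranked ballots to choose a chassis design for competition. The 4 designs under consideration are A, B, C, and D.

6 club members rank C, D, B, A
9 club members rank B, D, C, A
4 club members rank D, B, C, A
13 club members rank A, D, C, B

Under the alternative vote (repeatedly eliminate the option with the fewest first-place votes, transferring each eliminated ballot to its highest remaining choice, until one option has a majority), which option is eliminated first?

Round 1: A 13, B 9, C 6, D 4. D has the fewest and is eliminated.
Round 2: A 13, B 13, C 6. C has the fewest and is eliminated.
Round 3: B 19, A 13. B has a majority.

D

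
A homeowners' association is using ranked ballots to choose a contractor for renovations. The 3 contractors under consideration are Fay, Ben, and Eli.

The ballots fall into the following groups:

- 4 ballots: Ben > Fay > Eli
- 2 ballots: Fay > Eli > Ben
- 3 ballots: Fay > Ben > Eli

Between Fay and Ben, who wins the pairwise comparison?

Ballots ranking Fay above Ben: 2+3 = 5.
Ballots ranking Ben above Fay: 4.
Fay wins the head-to-head, 5–4.

Fay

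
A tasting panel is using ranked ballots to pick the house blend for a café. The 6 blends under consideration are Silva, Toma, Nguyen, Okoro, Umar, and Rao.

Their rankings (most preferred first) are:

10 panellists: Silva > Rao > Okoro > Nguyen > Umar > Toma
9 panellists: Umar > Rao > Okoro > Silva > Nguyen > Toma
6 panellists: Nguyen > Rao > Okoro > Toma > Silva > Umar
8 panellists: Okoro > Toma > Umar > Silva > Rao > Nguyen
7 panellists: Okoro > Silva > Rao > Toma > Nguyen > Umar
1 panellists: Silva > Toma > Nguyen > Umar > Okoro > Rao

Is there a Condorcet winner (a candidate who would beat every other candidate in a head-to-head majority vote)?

Head-to-head results (41 voters total):
Silva vs Toma: Silva wins 27–14.
Silva vs Nguyen: Silva wins 35–6.
Silva vs Okoro: Okoro wins 30–11.
Silva vs Umar: Silva wins 24–17.
Silva vs Rao: Silva wins 26–15.
Toma vs Nguyen: Nguyen wins 25–16.
Toma vs Okoro: Okoro wins 40–1.
Toma vs Umar: Toma wins 22–19.
Toma vs Rao: Rao wins 32–9.
Nguyen vs Okoro: Okoro wins 34–7.
Nguyen vs Umar: Nguyen wins 24–17.
Nguyen vs Rao: Rao wins 34–7.
Okoro vs Umar: Okoro wins 31–10.
Okoro vs Rao: Rao wins 25–16.
Umar vs Rao: Rao wins 23–18.
No candidate beats all others: Silva beats Rao beats Okoro beats Silva, a majority cycle.

No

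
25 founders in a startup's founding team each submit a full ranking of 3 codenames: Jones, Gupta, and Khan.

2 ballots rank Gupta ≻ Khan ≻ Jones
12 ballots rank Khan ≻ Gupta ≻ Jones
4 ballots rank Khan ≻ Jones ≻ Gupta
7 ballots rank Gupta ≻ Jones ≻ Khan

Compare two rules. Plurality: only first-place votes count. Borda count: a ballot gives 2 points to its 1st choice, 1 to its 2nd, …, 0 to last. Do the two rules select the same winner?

Plurality first-place counts: Jones 0, Gupta 9, Khan 16 → Khan.
Borda totals: Jones 11, Gupta 30, Khan 34 → Khan.
The two rules agree on Khan.

Yes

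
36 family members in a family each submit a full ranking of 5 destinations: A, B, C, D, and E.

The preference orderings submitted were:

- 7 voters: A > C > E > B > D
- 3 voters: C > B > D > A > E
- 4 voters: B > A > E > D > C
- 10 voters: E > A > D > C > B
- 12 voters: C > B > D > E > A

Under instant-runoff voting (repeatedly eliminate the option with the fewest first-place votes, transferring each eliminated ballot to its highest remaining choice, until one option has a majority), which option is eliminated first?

D

Round 1: C 15, E 10, A 7, B 4, D 0. D has the fewest and is eliminated.
Round 2: C 15, E 10, A 7, B 4. B has the fewest and is eliminated.
Round 3: C 15, A 11, E 10. E has the fewest and is eliminated.
Round 4: A 21, C 15. A has a majority.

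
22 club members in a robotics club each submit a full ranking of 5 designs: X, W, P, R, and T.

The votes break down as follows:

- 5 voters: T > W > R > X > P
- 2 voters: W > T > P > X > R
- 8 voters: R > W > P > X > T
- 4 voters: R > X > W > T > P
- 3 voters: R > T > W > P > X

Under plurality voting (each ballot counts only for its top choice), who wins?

First-place vote totals:
  X: 0
  W: 2
  P: 0
  R: 15
  T: 5
R has the most first-place votes.

R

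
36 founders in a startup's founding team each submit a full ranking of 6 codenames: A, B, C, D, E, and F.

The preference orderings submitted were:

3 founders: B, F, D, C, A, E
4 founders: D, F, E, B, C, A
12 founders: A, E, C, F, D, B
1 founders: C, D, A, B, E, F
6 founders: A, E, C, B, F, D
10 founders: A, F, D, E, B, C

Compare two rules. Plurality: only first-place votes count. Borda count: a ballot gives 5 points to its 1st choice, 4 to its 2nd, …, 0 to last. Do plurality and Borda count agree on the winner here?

Plurality first-place counts: A 28, B 3, C 1, D 4, E 0, F 0 → A.
Borda totals: A 146, B 47, C 69, D 75, E 105, F 98 → A.
The two rules agree on A.

Yes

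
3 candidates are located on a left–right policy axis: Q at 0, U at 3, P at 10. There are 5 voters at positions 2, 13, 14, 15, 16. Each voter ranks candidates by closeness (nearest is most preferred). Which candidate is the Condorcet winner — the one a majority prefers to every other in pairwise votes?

With single-peaked preferences on a line, the Condorcet winner is the candidate closest to the median voter.
The median voter (position 14) is closest to P at 10.
Check: P vs Q — voters closer to P: 4 of 5.

P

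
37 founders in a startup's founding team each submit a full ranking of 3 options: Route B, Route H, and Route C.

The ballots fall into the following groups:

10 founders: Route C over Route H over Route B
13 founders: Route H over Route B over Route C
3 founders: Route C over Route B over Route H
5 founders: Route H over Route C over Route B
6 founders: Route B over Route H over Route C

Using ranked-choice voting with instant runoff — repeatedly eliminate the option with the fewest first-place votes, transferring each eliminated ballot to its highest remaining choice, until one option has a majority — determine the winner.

Round 1: Route H 18, Route C 13, Route B 6. Route B has the fewest and is eliminated.
Round 2: Route H 24, Route C 13. Route H has a majority.

Route H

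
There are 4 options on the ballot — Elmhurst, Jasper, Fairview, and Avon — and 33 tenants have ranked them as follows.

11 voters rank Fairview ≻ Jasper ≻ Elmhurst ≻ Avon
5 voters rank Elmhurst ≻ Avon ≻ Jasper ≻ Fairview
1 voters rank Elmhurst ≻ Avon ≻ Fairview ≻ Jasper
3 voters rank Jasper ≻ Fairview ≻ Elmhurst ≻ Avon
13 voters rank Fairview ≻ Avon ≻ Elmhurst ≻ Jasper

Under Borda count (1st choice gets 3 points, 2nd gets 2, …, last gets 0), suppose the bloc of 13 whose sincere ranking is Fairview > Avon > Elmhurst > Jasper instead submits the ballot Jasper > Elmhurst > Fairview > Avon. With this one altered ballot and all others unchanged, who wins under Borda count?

Borda totals with the altered ballot: Elmhurst 58, Jasper 75, Fairview 53, Avon 12.
The switch changes the winner from Fairview to Jasper.

Jasper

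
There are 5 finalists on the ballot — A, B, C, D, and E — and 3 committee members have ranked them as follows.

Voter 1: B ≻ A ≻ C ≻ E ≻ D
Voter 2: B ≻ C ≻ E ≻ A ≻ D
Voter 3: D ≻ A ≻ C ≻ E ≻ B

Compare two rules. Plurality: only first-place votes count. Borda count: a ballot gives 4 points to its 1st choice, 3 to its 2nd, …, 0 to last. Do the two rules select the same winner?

Plurality first-place counts: A 0, B 2, C 0, D 1, E 0 → B.
Borda totals: A 7, B 8, C 7, D 4, E 4 → B.
The two rules agree on B.

Yes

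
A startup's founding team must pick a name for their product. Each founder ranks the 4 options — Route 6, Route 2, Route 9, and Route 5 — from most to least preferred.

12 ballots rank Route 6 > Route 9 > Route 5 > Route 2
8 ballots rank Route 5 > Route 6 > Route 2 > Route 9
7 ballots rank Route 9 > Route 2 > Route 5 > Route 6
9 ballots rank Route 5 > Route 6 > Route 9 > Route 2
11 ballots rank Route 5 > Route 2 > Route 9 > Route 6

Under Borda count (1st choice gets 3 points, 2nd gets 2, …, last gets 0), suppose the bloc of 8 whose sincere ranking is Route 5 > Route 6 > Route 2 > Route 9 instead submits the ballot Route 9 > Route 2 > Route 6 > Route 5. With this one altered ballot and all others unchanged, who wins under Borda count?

Borda totals with the altered ballot: Route 6 62, Route 2 52, Route 9 89, Route 5 79.
The switch changes the winner from Route 5 to Route 9.

Route 9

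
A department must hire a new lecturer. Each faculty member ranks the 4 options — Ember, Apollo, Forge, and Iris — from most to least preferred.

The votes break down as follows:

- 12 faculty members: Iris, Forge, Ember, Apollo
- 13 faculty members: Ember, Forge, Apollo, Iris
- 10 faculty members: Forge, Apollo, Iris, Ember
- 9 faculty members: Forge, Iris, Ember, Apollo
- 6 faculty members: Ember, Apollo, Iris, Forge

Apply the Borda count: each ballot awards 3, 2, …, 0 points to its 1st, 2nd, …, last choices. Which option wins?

Forge

Borda scores:
  Ember: 12·1 + 13·3 + 10·0 + 9·1 + 6·3 = 78
  Apollo: 12·0 + 13·1 + 10·2 + 9·0 + 6·2 = 45
  Forge: 12·2 + 13·2 + 10·3 + 9·3 + 6·0 = 107
  Iris: 12·3 + 13·0 + 10·1 + 9·2 + 6·1 = 70
Forge has the highest total.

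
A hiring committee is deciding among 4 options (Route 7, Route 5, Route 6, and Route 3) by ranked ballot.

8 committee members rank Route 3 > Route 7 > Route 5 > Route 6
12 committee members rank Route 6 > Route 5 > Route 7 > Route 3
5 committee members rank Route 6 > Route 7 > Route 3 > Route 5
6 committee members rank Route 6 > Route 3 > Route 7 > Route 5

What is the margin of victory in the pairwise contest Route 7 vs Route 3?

3

Ballots ranking Route 7 above Route 3: 12+5 = 17.
Ballots ranking Route 3 above Route 7: 8+6 = 14.
Route 7 wins 17–14, a margin of 3.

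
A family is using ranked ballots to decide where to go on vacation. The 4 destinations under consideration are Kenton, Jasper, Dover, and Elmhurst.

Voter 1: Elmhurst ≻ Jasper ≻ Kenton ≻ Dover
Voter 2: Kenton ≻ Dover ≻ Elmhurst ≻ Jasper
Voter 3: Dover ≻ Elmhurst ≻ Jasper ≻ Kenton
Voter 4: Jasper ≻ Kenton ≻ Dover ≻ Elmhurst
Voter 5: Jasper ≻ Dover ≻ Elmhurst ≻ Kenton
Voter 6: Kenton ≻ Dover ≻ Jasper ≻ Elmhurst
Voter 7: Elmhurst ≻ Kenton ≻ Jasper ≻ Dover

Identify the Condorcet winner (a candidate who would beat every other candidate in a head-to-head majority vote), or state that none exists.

No Condorcet winner

Head-to-head results (7 voters total):
Kenton vs Jasper: Jasper wins 4–3.
Kenton vs Dover: Kenton wins 5–2.
Kenton vs Elmhurst: Elmhurst wins 4–3.
Jasper vs Dover: Jasper wins 4–3.
Jasper vs Elmhurst: Elmhurst wins 4–3.
Dover vs Elmhurst: Dover wins 5–2.
No candidate beats all others: Kenton beats Dover beats Elmhurst beats Kenton, a majority cycle.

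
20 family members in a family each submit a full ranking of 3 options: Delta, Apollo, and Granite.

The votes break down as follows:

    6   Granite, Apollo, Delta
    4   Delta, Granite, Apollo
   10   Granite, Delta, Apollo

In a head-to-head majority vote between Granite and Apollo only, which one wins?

Ballots ranking Granite above Apollo: 6+4+10 = 20.
Ballots ranking Apollo above Granite: 0.
Granite wins the head-to-head, 20–0.

Granite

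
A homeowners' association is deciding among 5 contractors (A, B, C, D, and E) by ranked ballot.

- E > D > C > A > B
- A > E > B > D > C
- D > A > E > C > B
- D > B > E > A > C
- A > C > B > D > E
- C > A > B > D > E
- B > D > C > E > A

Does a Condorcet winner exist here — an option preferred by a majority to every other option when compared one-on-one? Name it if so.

Head-to-head results (7 voters total):
A vs B: A wins 5–2.
A vs C: A wins 4–3.
A vs D: D wins 4–3.
A vs E: A wins 4–3.
B vs C: C wins 4–3.
B vs D: B wins 4–3.
B vs E: B wins 4–3.
C vs D: D wins 5–2.
C vs E: E wins 4–3.
D vs E: D wins 5–2.
No candidate beats all others: A beats B beats D beats A, a majority cycle.

None — there is no Condorcet winner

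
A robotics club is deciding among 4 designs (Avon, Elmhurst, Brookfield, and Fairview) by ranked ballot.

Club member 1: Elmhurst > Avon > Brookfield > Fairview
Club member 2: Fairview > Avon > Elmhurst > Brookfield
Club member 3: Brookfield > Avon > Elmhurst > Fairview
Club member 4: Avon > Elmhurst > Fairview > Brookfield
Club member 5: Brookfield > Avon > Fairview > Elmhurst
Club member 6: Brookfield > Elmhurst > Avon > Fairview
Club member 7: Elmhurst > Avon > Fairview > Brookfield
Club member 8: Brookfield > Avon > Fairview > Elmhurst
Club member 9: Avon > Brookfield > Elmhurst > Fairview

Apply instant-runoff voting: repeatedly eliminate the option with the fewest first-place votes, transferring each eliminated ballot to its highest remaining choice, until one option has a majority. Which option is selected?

Round 1: Brookfield 4, Avon 2, Elmhurst 2, Fairview 1. Fairview has the fewest and is eliminated.
Round 2: Brookfield 4, Avon 3, Elmhurst 2. Elmhurst has the fewest and is eliminated.
Round 3: Avon 5, Brookfield 4. Avon has a majority.

Avon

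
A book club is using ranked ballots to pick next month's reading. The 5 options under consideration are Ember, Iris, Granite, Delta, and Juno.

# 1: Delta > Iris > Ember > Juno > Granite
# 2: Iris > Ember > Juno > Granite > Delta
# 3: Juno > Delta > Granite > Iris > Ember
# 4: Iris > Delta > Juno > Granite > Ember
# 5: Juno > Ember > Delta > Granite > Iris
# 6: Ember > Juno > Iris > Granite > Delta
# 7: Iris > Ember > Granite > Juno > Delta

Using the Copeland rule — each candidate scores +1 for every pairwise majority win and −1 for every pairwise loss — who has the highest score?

Iris

Pairwise results:
  Ember vs Iris: Iris wins 5–2.
  Ember vs Granite: Ember wins 5–2.
  Ember vs Delta: Ember wins 4–3.
  Ember vs Juno: Ember wins 4–3.
  Iris vs Granite: Iris wins 5–2.
  Iris vs Delta: Iris wins 4–3.
  Iris vs Juno: Iris wins 4–3.
  Granite vs Delta: Delta wins 4–3.
  Granite vs Juno: Juno wins 6–1.
  Delta vs Juno: Juno wins 5–2.
Copeland scores (wins − losses):
  Ember: 3 − 1 = 2
  Iris: 4 − 0 = 4
  Granite: 0 − 4 = -4
  Delta: 1 − 3 = -2
  Juno: 2 − 2 = 0
Iris has the best Copeland score.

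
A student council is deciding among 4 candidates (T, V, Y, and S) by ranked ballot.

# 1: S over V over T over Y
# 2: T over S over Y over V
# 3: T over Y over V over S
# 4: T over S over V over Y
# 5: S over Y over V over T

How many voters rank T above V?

3

Ballots ranking T above V: 3.
Ballots ranking V above T: 2.
So 3 of 5 voters prefer T to V.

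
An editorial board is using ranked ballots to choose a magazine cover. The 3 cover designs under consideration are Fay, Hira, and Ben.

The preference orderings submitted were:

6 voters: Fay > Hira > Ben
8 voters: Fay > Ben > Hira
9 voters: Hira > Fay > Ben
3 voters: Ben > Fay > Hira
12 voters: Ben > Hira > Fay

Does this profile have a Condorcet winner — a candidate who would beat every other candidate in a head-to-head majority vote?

Head-to-head results (38 voters total):
Fay vs Hira: Hira wins 21–17.
Fay vs Ben: Fay wins 23–15.
Hira vs Ben: Ben wins 23–15.
No candidate beats all others: Fay beats Ben beats Hira beats Fay, a majority cycle.

No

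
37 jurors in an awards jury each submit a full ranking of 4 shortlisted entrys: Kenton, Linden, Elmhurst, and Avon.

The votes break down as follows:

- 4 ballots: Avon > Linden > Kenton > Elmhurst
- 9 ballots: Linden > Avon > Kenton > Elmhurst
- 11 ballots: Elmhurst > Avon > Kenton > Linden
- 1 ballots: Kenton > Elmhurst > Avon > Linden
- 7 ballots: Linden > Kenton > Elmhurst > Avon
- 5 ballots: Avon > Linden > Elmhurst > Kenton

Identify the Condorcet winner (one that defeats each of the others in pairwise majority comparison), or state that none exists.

Head-to-head results (37 voters total):
Kenton vs Linden: Linden wins 25–12.
Kenton vs Elmhurst: Kenton wins 21–16.
Kenton vs Avon: Avon wins 29–8.
Linden vs Elmhurst: Linden wins 25–12.
Linden vs Avon: Avon wins 21–16.
Elmhurst vs Avon: Elmhurst wins 19–18.
No candidate beats all others: Kenton beats Elmhurst beats Avon beats Kenton, a majority cycle.

No Condorcet winner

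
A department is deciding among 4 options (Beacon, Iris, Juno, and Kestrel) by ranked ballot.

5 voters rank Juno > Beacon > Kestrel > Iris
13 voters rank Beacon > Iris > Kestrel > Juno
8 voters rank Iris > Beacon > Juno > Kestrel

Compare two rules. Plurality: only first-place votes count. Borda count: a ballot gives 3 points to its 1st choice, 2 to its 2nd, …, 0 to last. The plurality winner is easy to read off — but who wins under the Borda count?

Beacon

Plurality first-place counts: Beacon 13, Iris 8, Juno 5, Kestrel 0 → Beacon.
Borda totals: Beacon 65, Iris 50, Juno 23, Kestrel 18 → Beacon.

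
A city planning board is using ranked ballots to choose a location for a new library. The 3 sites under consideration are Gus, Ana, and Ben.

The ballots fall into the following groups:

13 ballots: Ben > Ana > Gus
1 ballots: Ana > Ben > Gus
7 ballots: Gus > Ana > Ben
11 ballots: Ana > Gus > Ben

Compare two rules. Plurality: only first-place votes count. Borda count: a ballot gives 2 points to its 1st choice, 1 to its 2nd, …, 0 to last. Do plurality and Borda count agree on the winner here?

Plurality first-place counts: Gus 7, Ana 12, Ben 13 → Ben.
Borda totals: Gus 25, Ana 44, Ben 27 → Ana.
The two rules disagree: plurality picks Ben, Borda picks Ana.

No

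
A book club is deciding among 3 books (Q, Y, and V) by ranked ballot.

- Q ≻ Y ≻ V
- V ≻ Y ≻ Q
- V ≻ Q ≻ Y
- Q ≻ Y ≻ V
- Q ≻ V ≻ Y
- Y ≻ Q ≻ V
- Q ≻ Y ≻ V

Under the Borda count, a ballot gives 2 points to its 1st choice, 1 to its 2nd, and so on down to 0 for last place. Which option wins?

Borda scores:
  Q: 2 + 0 + 1 + 2 + 2 + 1 + 2 = 10
  Y: 1 + 1 + 0 + 1 + 0 + 2 + 1 = 6
  V: 0 + 2 + 2 + 0 + 1 + 0 + 0 = 5
Q has the highest total.

Q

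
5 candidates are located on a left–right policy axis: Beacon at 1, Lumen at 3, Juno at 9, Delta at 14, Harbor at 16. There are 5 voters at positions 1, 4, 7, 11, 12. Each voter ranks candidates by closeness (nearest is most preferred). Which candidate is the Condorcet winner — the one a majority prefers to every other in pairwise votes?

With single-peaked preferences on a line, the Condorcet winner is the candidate closest to the median voter.
The median voter (position 7) is closest to Juno at 9.
Check: Juno vs Beacon — voters closer to Juno: 3 of 5.

Juno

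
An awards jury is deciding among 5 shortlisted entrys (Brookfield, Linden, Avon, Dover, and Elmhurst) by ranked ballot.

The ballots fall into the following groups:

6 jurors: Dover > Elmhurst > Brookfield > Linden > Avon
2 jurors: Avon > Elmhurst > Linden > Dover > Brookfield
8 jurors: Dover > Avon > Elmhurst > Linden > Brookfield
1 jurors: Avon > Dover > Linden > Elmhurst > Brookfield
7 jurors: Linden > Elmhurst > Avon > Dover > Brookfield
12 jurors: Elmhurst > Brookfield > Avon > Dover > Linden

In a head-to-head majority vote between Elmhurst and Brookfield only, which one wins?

Elmhurst

Ballots ranking Elmhurst above Brookfield: 6+2+8+1+7+12 = 36.
Ballots ranking Brookfield above Elmhurst: 0.
Elmhurst wins the head-to-head, 36–0.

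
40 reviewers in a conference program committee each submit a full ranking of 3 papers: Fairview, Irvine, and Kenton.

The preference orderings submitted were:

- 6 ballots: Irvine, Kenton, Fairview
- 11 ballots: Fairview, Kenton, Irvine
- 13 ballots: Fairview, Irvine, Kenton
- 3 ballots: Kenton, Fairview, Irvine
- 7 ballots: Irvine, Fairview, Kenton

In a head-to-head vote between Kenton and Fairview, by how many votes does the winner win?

22

Ballots ranking Kenton above Fairview: 6+3 = 9.
Ballots ranking Fairview above Kenton: 11+13+7 = 31.
Fairview wins 31–9, a margin of 22.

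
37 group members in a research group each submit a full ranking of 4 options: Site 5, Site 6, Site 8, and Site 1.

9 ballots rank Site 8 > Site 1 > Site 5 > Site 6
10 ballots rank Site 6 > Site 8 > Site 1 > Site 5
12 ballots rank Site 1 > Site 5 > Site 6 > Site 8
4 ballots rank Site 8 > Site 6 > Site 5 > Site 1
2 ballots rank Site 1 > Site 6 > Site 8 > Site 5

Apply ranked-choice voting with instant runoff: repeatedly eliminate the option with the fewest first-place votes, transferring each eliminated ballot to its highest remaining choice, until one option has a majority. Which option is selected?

Round 1: Site 1 14, Site 8 13, Site 6 10, Site 5 0. Site 5 has the fewest and is eliminated.
Round 2: Site 1 14, Site 8 13, Site 6 10. Site 6 has the fewest and is eliminated.
Round 3: Site 8 23, Site 1 14. Site 8 has a majority.

Site 8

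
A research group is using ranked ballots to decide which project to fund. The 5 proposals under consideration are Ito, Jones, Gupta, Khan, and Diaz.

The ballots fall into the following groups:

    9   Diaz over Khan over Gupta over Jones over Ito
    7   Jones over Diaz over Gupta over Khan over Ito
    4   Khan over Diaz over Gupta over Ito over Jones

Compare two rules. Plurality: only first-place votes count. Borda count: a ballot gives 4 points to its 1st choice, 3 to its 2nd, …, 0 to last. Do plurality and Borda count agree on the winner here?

Yes

Plurality first-place counts: Ito 0, Jones 7, Gupta 0, Khan 4, Diaz 9 → Diaz.
Borda totals: Ito 4, Jones 37, Gupta 40, Khan 50, Diaz 69 → Diaz.
The two rules agree on Diaz.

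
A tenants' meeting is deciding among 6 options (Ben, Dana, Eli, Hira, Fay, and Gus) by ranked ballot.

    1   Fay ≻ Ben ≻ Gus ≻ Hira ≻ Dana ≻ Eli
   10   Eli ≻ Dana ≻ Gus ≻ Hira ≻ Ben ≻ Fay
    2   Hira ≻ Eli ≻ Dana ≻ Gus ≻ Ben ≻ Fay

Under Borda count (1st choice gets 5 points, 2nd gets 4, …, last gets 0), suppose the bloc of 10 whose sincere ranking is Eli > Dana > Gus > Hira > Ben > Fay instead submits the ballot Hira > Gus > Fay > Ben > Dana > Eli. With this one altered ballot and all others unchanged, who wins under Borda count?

Hira

Borda totals with the altered ballot: Ben 26, Dana 17, Eli 8, Hira 62, Fay 35, Gus 47.
The switch changes the winner from Eli to Hira.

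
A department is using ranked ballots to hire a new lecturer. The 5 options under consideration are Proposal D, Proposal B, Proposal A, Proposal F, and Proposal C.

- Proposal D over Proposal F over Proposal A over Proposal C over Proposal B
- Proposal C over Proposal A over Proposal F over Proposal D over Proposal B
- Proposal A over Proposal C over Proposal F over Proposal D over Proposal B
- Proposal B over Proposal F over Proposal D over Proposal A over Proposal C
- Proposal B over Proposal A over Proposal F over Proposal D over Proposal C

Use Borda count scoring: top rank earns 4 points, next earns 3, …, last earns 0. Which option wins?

Proposal A

Borda scores:
  Proposal D: 4 + 1 + 1 + 2 + 1 = 9
  Proposal B: 0 + 0 + 0 + 4 + 4 = 8
  Proposal A: 2 + 3 + 4 + 1 + 3 = 13
  Proposal F: 3 + 2 + 2 + 3 + 2 = 12
  Proposal C: 1 + 4 + 3 + 0 + 0 = 8
Proposal A has the highest total.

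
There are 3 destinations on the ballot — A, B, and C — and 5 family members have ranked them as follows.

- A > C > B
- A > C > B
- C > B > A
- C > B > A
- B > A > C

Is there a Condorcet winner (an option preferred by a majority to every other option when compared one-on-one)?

No

Head-to-head results (5 voters total):
A vs B: B wins 3–2.
A vs C: A wins 3–2.
B vs C: C wins 4–1.
No candidate beats all others: A beats C beats B beats A, a majority cycle.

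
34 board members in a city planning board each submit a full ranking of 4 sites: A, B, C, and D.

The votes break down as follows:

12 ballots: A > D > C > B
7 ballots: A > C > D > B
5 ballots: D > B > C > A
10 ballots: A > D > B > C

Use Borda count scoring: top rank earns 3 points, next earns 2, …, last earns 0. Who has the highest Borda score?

A

Borda scores:
  A: 12·3 + 7·3 + 5·0 + 10·3 = 87
  B: 12·0 + 7·0 + 5·2 + 10·1 = 20
  C: 12·1 + 7·2 + 5·1 + 10·0 = 31
  D: 12·2 + 7·1 + 5·3 + 10·2 = 66
A has the highest total.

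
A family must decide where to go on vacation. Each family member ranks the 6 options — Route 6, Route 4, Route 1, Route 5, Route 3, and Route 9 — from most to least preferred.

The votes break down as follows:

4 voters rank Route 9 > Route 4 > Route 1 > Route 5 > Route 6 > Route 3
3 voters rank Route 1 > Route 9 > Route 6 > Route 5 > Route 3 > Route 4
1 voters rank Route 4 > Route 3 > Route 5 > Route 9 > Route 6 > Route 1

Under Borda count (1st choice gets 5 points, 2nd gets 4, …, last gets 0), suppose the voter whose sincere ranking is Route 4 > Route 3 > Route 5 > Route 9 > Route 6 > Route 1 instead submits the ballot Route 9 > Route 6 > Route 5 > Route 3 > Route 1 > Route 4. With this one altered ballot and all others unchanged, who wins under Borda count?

Route 9

Borda totals with the altered ballot: Route 6 17, Route 4 16, Route 1 28, Route 5 17, Route 3 5, Route 9 37.
The winner is unchanged: still Route 9.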